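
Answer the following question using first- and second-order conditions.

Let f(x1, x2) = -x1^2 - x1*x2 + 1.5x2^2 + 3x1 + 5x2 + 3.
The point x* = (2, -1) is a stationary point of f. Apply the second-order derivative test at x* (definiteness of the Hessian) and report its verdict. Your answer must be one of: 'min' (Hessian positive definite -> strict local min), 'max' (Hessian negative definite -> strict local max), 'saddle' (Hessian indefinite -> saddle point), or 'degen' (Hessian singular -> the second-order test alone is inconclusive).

Compute the Hessian H = grad^2 f:
  H = [[-2, -1], [-1, 3]]
Verify stationarity: grad f(x*) = H x* + g = (0, 0).
Eigenvalues of H: -2.1926, 3.1926.
Eigenvalues have mixed signs, so H is indefinite -> x* is a saddle point.

saddle


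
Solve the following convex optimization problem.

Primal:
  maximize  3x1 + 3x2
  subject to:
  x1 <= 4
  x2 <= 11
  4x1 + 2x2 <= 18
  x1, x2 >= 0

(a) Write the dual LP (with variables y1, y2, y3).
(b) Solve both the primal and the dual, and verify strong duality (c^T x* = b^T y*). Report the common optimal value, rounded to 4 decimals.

The standard primal-dual pair for 'max c^T x s.t. A x <= b, x >= 0' is:
  Dual:  min b^T y  s.t.  A^T y >= c,  y >= 0.

So the dual LP is:
  minimize  4y1 + 11y2 + 18y3
  subject to:
    y1 + 4y3 >= 3
    y2 + 2y3 >= 3
    y1, y2, y3 >= 0

Solving the primal: x* = (0, 9).
  primal value c^T x* = 27.
Solving the dual: y* = (0, 0, 1.5).
  dual value b^T y* = 27.
Strong duality: c^T x* = b^T y*. Confirmed.

27


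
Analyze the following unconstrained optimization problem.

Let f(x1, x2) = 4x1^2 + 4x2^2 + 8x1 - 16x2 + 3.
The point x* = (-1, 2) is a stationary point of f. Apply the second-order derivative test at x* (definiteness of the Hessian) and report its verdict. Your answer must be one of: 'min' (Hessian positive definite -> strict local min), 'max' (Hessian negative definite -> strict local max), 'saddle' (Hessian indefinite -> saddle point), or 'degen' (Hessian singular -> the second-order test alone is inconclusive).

Compute the Hessian H = grad^2 f:
  H = [[8, 0], [0, 8]]
Verify stationarity: grad f(x*) = H x* + g = (0, 0).
Eigenvalues of H: 8, 8.
Both eigenvalues > 0, so H is positive definite -> x* is a strict local min.

min


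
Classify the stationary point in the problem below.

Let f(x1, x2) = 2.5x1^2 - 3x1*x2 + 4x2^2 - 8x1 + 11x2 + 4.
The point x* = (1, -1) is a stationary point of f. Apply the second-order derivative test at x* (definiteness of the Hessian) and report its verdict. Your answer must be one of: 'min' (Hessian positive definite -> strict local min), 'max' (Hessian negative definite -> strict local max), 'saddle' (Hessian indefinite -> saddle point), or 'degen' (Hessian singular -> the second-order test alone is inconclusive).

Compute the Hessian H = grad^2 f:
  H = [[5, -3], [-3, 8]]
Verify stationarity: grad f(x*) = H x* + g = (0, 0).
Eigenvalues of H: 3.1459, 9.8541.
Both eigenvalues > 0, so H is positive definite -> x* is a strict local min.

min


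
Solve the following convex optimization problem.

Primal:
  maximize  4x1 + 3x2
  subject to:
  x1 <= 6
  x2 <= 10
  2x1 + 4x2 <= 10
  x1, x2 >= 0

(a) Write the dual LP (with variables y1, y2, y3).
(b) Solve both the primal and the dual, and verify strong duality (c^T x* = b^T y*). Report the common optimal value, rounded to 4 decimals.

The standard primal-dual pair for 'max c^T x s.t. A x <= b, x >= 0' is:
  Dual:  min b^T y  s.t.  A^T y >= c,  y >= 0.

So the dual LP is:
  minimize  6y1 + 10y2 + 10y3
  subject to:
    y1 + 2y3 >= 4
    y2 + 4y3 >= 3
    y1, y2, y3 >= 0

Solving the primal: x* = (5, 0).
  primal value c^T x* = 20.
Solving the dual: y* = (0, 0, 2).
  dual value b^T y* = 20.
Strong duality: c^T x* = b^T y*. Confirmed.

20


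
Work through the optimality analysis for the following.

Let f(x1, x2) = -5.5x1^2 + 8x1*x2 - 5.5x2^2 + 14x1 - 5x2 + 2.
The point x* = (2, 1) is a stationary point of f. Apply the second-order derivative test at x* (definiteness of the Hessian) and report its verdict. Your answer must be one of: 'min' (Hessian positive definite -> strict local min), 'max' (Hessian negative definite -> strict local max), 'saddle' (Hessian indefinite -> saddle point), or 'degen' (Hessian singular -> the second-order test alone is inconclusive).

Compute the Hessian H = grad^2 f:
  H = [[-11, 8], [8, -11]]
Verify stationarity: grad f(x*) = H x* + g = (0, 0).
Eigenvalues of H: -19, -3.
Both eigenvalues < 0, so H is negative definite -> x* is a strict local max.

max


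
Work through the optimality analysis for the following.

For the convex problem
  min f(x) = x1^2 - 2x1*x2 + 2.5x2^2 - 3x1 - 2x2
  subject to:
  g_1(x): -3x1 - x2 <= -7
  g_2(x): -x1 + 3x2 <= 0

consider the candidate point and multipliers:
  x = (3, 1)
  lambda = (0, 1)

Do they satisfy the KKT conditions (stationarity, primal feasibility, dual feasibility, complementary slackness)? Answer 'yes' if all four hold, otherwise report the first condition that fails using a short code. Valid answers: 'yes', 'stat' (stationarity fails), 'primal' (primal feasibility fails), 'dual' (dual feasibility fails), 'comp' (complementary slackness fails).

Gradient of f: grad f(x) = Q x + c = (1, -3)
Constraint values g_i(x) = a_i^T x - b_i:
  g_1((3, 1)) = -3
  g_2((3, 1)) = 0
Stationarity residual: grad f(x) + sum_i lambda_i a_i = (0, 0)
  -> stationarity OK
Primal feasibility (all g_i <= 0): OK
Dual feasibility (all lambda_i >= 0): OK
Complementary slackness (lambda_i * g_i(x) = 0 for all i): OK

Verdict: yes, KKT holds.

yes


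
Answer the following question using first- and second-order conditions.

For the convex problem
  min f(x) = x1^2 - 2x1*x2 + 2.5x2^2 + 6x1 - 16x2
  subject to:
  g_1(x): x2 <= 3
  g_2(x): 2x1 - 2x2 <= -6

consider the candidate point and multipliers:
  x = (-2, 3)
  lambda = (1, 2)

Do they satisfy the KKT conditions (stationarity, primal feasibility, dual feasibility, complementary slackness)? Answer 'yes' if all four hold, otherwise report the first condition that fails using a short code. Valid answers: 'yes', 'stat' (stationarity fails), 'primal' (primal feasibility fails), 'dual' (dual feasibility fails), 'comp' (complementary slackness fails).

Gradient of f: grad f(x) = Q x + c = (-4, 3)
Constraint values g_i(x) = a_i^T x - b_i:
  g_1((-2, 3)) = 0
  g_2((-2, 3)) = -4
Stationarity residual: grad f(x) + sum_i lambda_i a_i = (0, 0)
  -> stationarity OK
Primal feasibility (all g_i <= 0): OK
Dual feasibility (all lambda_i >= 0): OK
Complementary slackness (lambda_i * g_i(x) = 0 for all i): FAILS

Verdict: the first failing condition is complementary_slackness -> comp.

comp


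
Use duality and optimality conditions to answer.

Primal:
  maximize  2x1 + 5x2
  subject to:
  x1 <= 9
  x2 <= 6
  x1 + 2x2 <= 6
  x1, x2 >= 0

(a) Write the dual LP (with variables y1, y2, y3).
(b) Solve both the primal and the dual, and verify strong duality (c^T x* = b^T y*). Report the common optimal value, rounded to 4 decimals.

The standard primal-dual pair for 'max c^T x s.t. A x <= b, x >= 0' is:
  Dual:  min b^T y  s.t.  A^T y >= c,  y >= 0.

So the dual LP is:
  minimize  9y1 + 6y2 + 6y3
  subject to:
    y1 + y3 >= 2
    y2 + 2y3 >= 5
    y1, y2, y3 >= 0

Solving the primal: x* = (0, 3).
  primal value c^T x* = 15.
Solving the dual: y* = (0, 0, 2.5).
  dual value b^T y* = 15.
Strong duality: c^T x* = b^T y*. Confirmed.

15


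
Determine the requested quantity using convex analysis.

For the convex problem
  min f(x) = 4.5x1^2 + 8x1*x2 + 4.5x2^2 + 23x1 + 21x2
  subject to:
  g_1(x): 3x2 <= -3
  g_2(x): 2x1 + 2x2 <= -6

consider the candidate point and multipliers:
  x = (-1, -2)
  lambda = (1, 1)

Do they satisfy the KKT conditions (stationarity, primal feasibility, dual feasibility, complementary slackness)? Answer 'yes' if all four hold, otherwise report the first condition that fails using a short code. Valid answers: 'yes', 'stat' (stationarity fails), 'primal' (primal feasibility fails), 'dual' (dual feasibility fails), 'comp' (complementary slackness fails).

Gradient of f: grad f(x) = Q x + c = (-2, -5)
Constraint values g_i(x) = a_i^T x - b_i:
  g_1((-1, -2)) = -3
  g_2((-1, -2)) = 0
Stationarity residual: grad f(x) + sum_i lambda_i a_i = (0, 0)
  -> stationarity OK
Primal feasibility (all g_i <= 0): OK
Dual feasibility (all lambda_i >= 0): OK
Complementary slackness (lambda_i * g_i(x) = 0 for all i): FAILS

Verdict: the first failing condition is complementary_slackness -> comp.

comp


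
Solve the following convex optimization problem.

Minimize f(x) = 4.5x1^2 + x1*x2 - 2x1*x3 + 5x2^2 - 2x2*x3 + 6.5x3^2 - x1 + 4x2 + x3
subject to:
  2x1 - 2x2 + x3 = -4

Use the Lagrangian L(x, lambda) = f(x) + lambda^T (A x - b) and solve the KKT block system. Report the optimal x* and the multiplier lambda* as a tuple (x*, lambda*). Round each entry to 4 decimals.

Form the Lagrangian:
  L(x, lambda) = (1/2) x^T Q x + c^T x + lambda^T (A x - b)
Stationarity (grad_x L = 0): Q x + c + A^T lambda = 0.
Primal feasibility: A x = b.

This gives the KKT block system:
  [ Q   A^T ] [ x     ]   [-c ]
  [ A    0  ] [ lambda ] = [ b ]

Solving the linear system:
  x*      = (-1.152, 0.5787, -0.5387)
  lambda* = (4.856)
  f(x*)   = 11.176

x* = (-1.152, 0.5787, -0.5387), lambda* = (4.856)


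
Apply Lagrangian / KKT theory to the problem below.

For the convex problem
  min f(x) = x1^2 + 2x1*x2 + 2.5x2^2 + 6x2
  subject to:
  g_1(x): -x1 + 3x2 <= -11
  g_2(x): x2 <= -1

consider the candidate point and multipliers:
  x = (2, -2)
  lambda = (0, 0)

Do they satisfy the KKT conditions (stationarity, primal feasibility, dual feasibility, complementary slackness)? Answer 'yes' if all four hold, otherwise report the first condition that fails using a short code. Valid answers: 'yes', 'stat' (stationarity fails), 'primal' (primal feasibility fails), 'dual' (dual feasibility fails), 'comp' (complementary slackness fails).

Gradient of f: grad f(x) = Q x + c = (0, 0)
Constraint values g_i(x) = a_i^T x - b_i:
  g_1((2, -2)) = 3
  g_2((2, -2)) = -1
Stationarity residual: grad f(x) + sum_i lambda_i a_i = (0, 0)
  -> stationarity OK
Primal feasibility (all g_i <= 0): FAILS
Dual feasibility (all lambda_i >= 0): OK
Complementary slackness (lambda_i * g_i(x) = 0 for all i): OK

Verdict: the first failing condition is primal_feasibility -> primal.

primal


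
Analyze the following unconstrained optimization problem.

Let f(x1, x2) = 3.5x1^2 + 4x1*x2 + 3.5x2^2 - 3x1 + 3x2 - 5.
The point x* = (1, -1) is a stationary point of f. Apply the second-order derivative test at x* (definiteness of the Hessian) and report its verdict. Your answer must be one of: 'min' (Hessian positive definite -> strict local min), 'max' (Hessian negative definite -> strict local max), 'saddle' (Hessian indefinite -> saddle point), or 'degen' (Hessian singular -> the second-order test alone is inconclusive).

Compute the Hessian H = grad^2 f:
  H = [[7, 4], [4, 7]]
Verify stationarity: grad f(x*) = H x* + g = (0, 0).
Eigenvalues of H: 3, 11.
Both eigenvalues > 0, so H is positive definite -> x* is a strict local min.

min


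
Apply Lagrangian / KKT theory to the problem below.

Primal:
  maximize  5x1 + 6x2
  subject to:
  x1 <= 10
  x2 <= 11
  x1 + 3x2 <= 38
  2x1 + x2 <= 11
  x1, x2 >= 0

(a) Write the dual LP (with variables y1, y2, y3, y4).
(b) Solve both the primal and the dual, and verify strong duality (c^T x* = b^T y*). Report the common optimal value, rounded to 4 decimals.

The standard primal-dual pair for 'max c^T x s.t. A x <= b, x >= 0' is:
  Dual:  min b^T y  s.t.  A^T y >= c,  y >= 0.

So the dual LP is:
  minimize  10y1 + 11y2 + 38y3 + 11y4
  subject to:
    y1 + y3 + 2y4 >= 5
    y2 + 3y3 + y4 >= 6
    y1, y2, y3, y4 >= 0

Solving the primal: x* = (0, 11).
  primal value c^T x* = 66.
Solving the dual: y* = (0, 3.5, 0, 2.5).
  dual value b^T y* = 66.
Strong duality: c^T x* = b^T y*. Confirmed.

66


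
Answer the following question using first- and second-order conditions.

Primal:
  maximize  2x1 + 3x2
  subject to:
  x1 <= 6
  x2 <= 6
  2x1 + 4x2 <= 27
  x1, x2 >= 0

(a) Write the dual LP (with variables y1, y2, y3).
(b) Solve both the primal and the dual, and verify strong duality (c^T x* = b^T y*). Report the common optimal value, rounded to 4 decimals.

The standard primal-dual pair for 'max c^T x s.t. A x <= b, x >= 0' is:
  Dual:  min b^T y  s.t.  A^T y >= c,  y >= 0.

So the dual LP is:
  minimize  6y1 + 6y2 + 27y3
  subject to:
    y1 + 2y3 >= 2
    y2 + 4y3 >= 3
    y1, y2, y3 >= 0

Solving the primal: x* = (6, 3.75).
  primal value c^T x* = 23.25.
Solving the dual: y* = (0.5, 0, 0.75).
  dual value b^T y* = 23.25.
Strong duality: c^T x* = b^T y*. Confirmed.

23.25


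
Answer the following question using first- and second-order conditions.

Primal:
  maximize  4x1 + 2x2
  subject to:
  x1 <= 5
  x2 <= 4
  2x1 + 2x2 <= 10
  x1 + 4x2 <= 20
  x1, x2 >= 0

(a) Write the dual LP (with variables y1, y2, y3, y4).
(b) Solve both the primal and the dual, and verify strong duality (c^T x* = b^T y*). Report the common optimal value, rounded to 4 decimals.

The standard primal-dual pair for 'max c^T x s.t. A x <= b, x >= 0' is:
  Dual:  min b^T y  s.t.  A^T y >= c,  y >= 0.

So the dual LP is:
  minimize  5y1 + 4y2 + 10y3 + 20y4
  subject to:
    y1 + 2y3 + y4 >= 4
    y2 + 2y3 + 4y4 >= 2
    y1, y2, y3, y4 >= 0

Solving the primal: x* = (5, 0).
  primal value c^T x* = 20.
Solving the dual: y* = (0, 0, 2, 0).
  dual value b^T y* = 20.
Strong duality: c^T x* = b^T y*. Confirmed.

20


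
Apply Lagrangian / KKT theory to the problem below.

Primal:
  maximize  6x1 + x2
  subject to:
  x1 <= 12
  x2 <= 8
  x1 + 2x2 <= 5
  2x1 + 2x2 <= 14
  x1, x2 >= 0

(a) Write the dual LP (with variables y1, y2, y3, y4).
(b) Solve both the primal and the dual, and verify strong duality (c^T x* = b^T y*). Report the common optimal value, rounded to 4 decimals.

The standard primal-dual pair for 'max c^T x s.t. A x <= b, x >= 0' is:
  Dual:  min b^T y  s.t.  A^T y >= c,  y >= 0.

So the dual LP is:
  minimize  12y1 + 8y2 + 5y3 + 14y4
  subject to:
    y1 + y3 + 2y4 >= 6
    y2 + 2y3 + 2y4 >= 1
    y1, y2, y3, y4 >= 0

Solving the primal: x* = (5, 0).
  primal value c^T x* = 30.
Solving the dual: y* = (0, 0, 6, 0).
  dual value b^T y* = 30.
Strong duality: c^T x* = b^T y*. Confirmed.

30


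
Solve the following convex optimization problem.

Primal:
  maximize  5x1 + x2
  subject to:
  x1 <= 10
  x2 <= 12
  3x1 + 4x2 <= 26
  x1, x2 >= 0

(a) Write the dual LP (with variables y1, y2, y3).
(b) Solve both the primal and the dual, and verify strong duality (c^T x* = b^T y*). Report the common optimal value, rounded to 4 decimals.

The standard primal-dual pair for 'max c^T x s.t. A x <= b, x >= 0' is:
  Dual:  min b^T y  s.t.  A^T y >= c,  y >= 0.

So the dual LP is:
  minimize  10y1 + 12y2 + 26y3
  subject to:
    y1 + 3y3 >= 5
    y2 + 4y3 >= 1
    y1, y2, y3 >= 0

Solving the primal: x* = (8.6667, 0).
  primal value c^T x* = 43.3333.
Solving the dual: y* = (0, 0, 1.6667).
  dual value b^T y* = 43.3333.
Strong duality: c^T x* = b^T y*. Confirmed.

43.3333


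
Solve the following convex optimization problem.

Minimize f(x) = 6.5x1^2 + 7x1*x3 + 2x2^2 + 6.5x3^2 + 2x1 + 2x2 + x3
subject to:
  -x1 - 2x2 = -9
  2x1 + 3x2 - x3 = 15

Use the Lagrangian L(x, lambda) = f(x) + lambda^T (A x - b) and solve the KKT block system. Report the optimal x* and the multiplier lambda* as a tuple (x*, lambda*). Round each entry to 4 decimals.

Form the Lagrangian:
  L(x, lambda) = (1/2) x^T Q x + c^T x + lambda^T (A x - b)
Stationarity (grad_x L = 0): Q x + c + A^T lambda = 0.
Primal feasibility: A x = b.

This gives the KKT block system:
  [ Q   A^T ] [ x     ]   [-c ]
  [ A    0  ] [ lambda ] = [ b ]

Solving the linear system:
  x*      = (1.1443, 3.9278, -0.9278)
  lambda* = (4.2784, -3.0515)
  f(x*)   = 46.7474

x* = (1.1443, 3.9278, -0.9278), lambda* = (4.2784, -3.0515)


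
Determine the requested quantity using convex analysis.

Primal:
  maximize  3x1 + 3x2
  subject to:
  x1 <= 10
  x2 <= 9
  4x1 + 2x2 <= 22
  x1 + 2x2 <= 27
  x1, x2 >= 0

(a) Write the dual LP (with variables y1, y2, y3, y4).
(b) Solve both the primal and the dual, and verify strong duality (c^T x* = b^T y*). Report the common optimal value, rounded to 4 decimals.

The standard primal-dual pair for 'max c^T x s.t. A x <= b, x >= 0' is:
  Dual:  min b^T y  s.t.  A^T y >= c,  y >= 0.

So the dual LP is:
  minimize  10y1 + 9y2 + 22y3 + 27y4
  subject to:
    y1 + 4y3 + y4 >= 3
    y2 + 2y3 + 2y4 >= 3
    y1, y2, y3, y4 >= 0

Solving the primal: x* = (1, 9).
  primal value c^T x* = 30.
Solving the dual: y* = (0, 1.5, 0.75, 0).
  dual value b^T y* = 30.
Strong duality: c^T x* = b^T y*. Confirmed.

30


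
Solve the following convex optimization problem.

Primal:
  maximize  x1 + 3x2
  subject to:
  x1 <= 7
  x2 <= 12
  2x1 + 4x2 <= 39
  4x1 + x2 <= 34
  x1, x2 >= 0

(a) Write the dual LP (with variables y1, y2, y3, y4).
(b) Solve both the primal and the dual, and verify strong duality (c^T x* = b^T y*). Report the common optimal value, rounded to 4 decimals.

The standard primal-dual pair for 'max c^T x s.t. A x <= b, x >= 0' is:
  Dual:  min b^T y  s.t.  A^T y >= c,  y >= 0.

So the dual LP is:
  minimize  7y1 + 12y2 + 39y3 + 34y4
  subject to:
    y1 + 2y3 + 4y4 >= 1
    y2 + 4y3 + y4 >= 3
    y1, y2, y3, y4 >= 0

Solving the primal: x* = (0, 9.75).
  primal value c^T x* = 29.25.
Solving the dual: y* = (0, 0, 0.75, 0).
  dual value b^T y* = 29.25.
Strong duality: c^T x* = b^T y*. Confirmed.

29.25


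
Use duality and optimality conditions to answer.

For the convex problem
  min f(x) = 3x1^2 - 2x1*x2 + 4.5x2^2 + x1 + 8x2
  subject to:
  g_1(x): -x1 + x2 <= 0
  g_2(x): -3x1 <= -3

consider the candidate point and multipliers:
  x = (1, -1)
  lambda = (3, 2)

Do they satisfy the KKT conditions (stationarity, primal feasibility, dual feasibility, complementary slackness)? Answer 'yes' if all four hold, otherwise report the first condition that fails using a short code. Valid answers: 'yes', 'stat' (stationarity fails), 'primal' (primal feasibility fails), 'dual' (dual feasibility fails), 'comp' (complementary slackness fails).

Gradient of f: grad f(x) = Q x + c = (9, -3)
Constraint values g_i(x) = a_i^T x - b_i:
  g_1((1, -1)) = -2
  g_2((1, -1)) = 0
Stationarity residual: grad f(x) + sum_i lambda_i a_i = (0, 0)
  -> stationarity OK
Primal feasibility (all g_i <= 0): OK
Dual feasibility (all lambda_i >= 0): OK
Complementary slackness (lambda_i * g_i(x) = 0 for all i): FAILS

Verdict: the first failing condition is complementary_slackness -> comp.

comp


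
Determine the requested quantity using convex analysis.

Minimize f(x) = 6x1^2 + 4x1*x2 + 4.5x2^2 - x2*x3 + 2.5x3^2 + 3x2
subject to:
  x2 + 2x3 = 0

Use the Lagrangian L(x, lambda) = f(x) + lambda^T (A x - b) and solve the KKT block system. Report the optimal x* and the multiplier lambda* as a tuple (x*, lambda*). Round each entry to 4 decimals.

Form the Lagrangian:
  L(x, lambda) = (1/2) x^T Q x + c^T x + lambda^T (A x - b)
Stationarity (grad_x L = 0): Q x + c + A^T lambda = 0.
Primal feasibility: A x = b.

This gives the KKT block system:
  [ Q   A^T ] [ x     ]   [-c ]
  [ A    0  ] [ lambda ] = [ b ]

Solving the linear system:
  x*      = (0.1008, -0.3025, 0.1513)
  lambda* = (-0.5294)
  f(x*)   = -0.4538

x* = (0.1008, -0.3025, 0.1513), lambda* = (-0.5294)


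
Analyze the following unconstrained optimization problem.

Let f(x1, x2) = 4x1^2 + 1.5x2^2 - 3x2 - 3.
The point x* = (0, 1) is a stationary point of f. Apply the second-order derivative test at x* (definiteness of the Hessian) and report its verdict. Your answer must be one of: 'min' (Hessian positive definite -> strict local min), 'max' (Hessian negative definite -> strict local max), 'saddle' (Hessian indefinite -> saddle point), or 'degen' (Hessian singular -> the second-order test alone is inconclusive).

Compute the Hessian H = grad^2 f:
  H = [[8, 0], [0, 3]]
Verify stationarity: grad f(x*) = H x* + g = (0, 0).
Eigenvalues of H: 3, 8.
Both eigenvalues > 0, so H is positive definite -> x* is a strict local min.

min


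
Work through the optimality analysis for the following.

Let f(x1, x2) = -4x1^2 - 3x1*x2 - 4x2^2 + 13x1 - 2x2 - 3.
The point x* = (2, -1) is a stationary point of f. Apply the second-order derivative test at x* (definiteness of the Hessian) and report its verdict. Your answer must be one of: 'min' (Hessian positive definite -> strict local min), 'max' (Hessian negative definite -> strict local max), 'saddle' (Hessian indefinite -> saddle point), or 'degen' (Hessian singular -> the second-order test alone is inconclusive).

Compute the Hessian H = grad^2 f:
  H = [[-8, -3], [-3, -8]]
Verify stationarity: grad f(x*) = H x* + g = (0, 0).
Eigenvalues of H: -11, -5.
Both eigenvalues < 0, so H is negative definite -> x* is a strict local max.

max


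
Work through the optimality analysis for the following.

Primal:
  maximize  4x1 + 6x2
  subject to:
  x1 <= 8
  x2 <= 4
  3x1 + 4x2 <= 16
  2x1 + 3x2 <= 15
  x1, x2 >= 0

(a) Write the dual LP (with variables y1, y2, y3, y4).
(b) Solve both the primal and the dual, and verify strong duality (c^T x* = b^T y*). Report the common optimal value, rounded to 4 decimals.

The standard primal-dual pair for 'max c^T x s.t. A x <= b, x >= 0' is:
  Dual:  min b^T y  s.t.  A^T y >= c,  y >= 0.

So the dual LP is:
  minimize  8y1 + 4y2 + 16y3 + 15y4
  subject to:
    y1 + 3y3 + 2y4 >= 4
    y2 + 4y3 + 3y4 >= 6
    y1, y2, y3, y4 >= 0

Solving the primal: x* = (0, 4).
  primal value c^T x* = 24.
Solving the dual: y* = (0, 0.6667, 1.3333, 0).
  dual value b^T y* = 24.
Strong duality: c^T x* = b^T y*. Confirmed.

24


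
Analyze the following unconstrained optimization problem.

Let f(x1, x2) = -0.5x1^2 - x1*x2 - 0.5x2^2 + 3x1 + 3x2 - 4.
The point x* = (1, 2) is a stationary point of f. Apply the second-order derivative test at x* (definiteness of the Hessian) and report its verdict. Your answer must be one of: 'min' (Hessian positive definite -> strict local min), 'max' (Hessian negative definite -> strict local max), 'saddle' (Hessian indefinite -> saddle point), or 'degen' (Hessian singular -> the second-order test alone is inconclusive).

Compute the Hessian H = grad^2 f:
  H = [[-1, -1], [-1, -1]]
Verify stationarity: grad f(x*) = H x* + g = (0, 0).
Eigenvalues of H: -2, 0.
H has a zero eigenvalue (singular; negative semidefinite but not definite), so H is neither positive definite, negative definite, nor indefinite. The second-order test alone is inconclusive -> degen.
(Indeed, f is constant along the null direction of H through x*, so x* is not a strict local extremum.)

degen


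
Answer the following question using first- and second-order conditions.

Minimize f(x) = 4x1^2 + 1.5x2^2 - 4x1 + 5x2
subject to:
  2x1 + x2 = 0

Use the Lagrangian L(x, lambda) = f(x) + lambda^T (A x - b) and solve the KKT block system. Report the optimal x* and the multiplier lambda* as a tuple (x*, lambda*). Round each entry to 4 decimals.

Form the Lagrangian:
  L(x, lambda) = (1/2) x^T Q x + c^T x + lambda^T (A x - b)
Stationarity (grad_x L = 0): Q x + c + A^T lambda = 0.
Primal feasibility: A x = b.

This gives the KKT block system:
  [ Q   A^T ] [ x     ]   [-c ]
  [ A    0  ] [ lambda ] = [ b ]

Solving the linear system:
  x*      = (0.7, -1.4)
  lambda* = (-0.8)
  f(x*)   = -4.9

x* = (0.7, -1.4), lambda* = (-0.8)


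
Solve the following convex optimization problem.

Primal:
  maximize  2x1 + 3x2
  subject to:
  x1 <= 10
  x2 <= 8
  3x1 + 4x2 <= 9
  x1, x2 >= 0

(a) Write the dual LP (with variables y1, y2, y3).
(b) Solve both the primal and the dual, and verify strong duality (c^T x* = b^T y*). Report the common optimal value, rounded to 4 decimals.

The standard primal-dual pair for 'max c^T x s.t. A x <= b, x >= 0' is:
  Dual:  min b^T y  s.t.  A^T y >= c,  y >= 0.

So the dual LP is:
  minimize  10y1 + 8y2 + 9y3
  subject to:
    y1 + 3y3 >= 2
    y2 + 4y3 >= 3
    y1, y2, y3 >= 0

Solving the primal: x* = (0, 2.25).
  primal value c^T x* = 6.75.
Solving the dual: y* = (0, 0, 0.75).
  dual value b^T y* = 6.75.
Strong duality: c^T x* = b^T y*. Confirmed.

6.75


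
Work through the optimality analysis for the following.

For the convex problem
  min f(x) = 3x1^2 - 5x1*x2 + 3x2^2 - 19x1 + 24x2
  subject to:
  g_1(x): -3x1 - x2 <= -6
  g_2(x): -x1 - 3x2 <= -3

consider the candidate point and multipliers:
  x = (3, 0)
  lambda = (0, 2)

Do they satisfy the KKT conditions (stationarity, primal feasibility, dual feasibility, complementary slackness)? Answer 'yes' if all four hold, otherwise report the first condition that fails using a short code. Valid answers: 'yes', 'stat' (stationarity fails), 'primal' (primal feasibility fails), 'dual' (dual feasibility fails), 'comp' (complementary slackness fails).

Gradient of f: grad f(x) = Q x + c = (-1, 9)
Constraint values g_i(x) = a_i^T x - b_i:
  g_1((3, 0)) = -3
  g_2((3, 0)) = 0
Stationarity residual: grad f(x) + sum_i lambda_i a_i = (-3, 3)
  -> stationarity FAILS
Primal feasibility (all g_i <= 0): OK
Dual feasibility (all lambda_i >= 0): OK
Complementary slackness (lambda_i * g_i(x) = 0 for all i): OK

Verdict: the first failing condition is stationarity -> stat.

stat


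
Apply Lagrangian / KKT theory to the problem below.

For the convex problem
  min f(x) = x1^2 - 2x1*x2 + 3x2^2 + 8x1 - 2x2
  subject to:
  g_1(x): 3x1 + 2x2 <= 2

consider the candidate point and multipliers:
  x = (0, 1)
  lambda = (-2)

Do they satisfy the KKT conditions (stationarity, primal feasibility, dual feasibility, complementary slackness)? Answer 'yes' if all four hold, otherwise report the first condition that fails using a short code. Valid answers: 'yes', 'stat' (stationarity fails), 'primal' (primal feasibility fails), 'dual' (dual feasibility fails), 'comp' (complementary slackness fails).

Gradient of f: grad f(x) = Q x + c = (6, 4)
Constraint values g_i(x) = a_i^T x - b_i:
  g_1((0, 1)) = 0
Stationarity residual: grad f(x) + sum_i lambda_i a_i = (0, 0)
  -> stationarity OK
Primal feasibility (all g_i <= 0): OK
Dual feasibility (all lambda_i >= 0): FAILS
Complementary slackness (lambda_i * g_i(x) = 0 for all i): OK

Verdict: the first failing condition is dual_feasibility -> dual.

dual


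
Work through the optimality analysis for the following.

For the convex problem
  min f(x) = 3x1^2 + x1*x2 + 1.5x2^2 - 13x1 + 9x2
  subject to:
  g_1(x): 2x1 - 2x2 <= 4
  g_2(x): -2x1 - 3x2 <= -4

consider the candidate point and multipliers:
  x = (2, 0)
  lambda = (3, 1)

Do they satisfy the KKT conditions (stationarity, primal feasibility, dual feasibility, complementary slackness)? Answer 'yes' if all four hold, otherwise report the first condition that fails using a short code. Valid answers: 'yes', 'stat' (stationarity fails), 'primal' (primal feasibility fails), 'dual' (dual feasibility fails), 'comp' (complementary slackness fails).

Gradient of f: grad f(x) = Q x + c = (-1, 11)
Constraint values g_i(x) = a_i^T x - b_i:
  g_1((2, 0)) = 0
  g_2((2, 0)) = 0
Stationarity residual: grad f(x) + sum_i lambda_i a_i = (3, 2)
  -> stationarity FAILS
Primal feasibility (all g_i <= 0): OK
Dual feasibility (all lambda_i >= 0): OK
Complementary slackness (lambda_i * g_i(x) = 0 for all i): OK

Verdict: the first failing condition is stationarity -> stat.

stat


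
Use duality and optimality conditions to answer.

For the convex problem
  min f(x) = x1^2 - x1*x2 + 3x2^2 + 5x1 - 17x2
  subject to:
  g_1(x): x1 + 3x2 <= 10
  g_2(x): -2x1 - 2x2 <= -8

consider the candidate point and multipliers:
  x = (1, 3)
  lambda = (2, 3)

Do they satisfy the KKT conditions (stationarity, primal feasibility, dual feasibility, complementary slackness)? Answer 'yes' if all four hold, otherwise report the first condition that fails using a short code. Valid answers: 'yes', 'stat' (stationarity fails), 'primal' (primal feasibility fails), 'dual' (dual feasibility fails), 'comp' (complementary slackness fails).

Gradient of f: grad f(x) = Q x + c = (4, 0)
Constraint values g_i(x) = a_i^T x - b_i:
  g_1((1, 3)) = 0
  g_2((1, 3)) = 0
Stationarity residual: grad f(x) + sum_i lambda_i a_i = (0, 0)
  -> stationarity OK
Primal feasibility (all g_i <= 0): OK
Dual feasibility (all lambda_i >= 0): OK
Complementary slackness (lambda_i * g_i(x) = 0 for all i): OK

Verdict: yes, KKT holds.

yes


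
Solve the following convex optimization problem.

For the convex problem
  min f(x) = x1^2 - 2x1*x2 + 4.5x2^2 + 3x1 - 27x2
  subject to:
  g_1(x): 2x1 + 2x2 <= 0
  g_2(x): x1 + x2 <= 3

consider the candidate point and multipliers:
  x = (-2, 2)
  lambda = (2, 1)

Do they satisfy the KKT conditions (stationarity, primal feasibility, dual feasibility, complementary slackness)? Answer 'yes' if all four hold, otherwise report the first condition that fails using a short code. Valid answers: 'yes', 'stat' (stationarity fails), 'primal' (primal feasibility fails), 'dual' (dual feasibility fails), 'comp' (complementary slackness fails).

Gradient of f: grad f(x) = Q x + c = (-5, -5)
Constraint values g_i(x) = a_i^T x - b_i:
  g_1((-2, 2)) = 0
  g_2((-2, 2)) = -3
Stationarity residual: grad f(x) + sum_i lambda_i a_i = (0, 0)
  -> stationarity OK
Primal feasibility (all g_i <= 0): OK
Dual feasibility (all lambda_i >= 0): OK
Complementary slackness (lambda_i * g_i(x) = 0 for all i): FAILS

Verdict: the first failing condition is complementary_slackness -> comp.

comp


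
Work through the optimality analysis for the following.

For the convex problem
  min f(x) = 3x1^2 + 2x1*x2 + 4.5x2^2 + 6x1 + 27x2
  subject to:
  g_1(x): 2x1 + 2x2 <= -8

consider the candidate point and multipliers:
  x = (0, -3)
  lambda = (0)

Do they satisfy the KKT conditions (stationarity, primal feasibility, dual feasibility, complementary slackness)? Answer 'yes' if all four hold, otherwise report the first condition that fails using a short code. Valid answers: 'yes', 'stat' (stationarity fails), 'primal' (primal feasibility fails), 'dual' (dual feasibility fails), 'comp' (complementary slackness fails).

Gradient of f: grad f(x) = Q x + c = (0, 0)
Constraint values g_i(x) = a_i^T x - b_i:
  g_1((0, -3)) = 2
Stationarity residual: grad f(x) + sum_i lambda_i a_i = (0, 0)
  -> stationarity OK
Primal feasibility (all g_i <= 0): FAILS
Dual feasibility (all lambda_i >= 0): OK
Complementary slackness (lambda_i * g_i(x) = 0 for all i): OK

Verdict: the first failing condition is primal_feasibility -> primal.

primal


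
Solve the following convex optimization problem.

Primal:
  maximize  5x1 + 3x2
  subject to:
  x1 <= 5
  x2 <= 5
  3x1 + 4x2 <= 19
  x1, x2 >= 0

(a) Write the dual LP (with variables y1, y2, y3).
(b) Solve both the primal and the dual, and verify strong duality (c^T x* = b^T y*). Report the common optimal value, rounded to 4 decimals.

The standard primal-dual pair for 'max c^T x s.t. A x <= b, x >= 0' is:
  Dual:  min b^T y  s.t.  A^T y >= c,  y >= 0.

So the dual LP is:
  minimize  5y1 + 5y2 + 19y3
  subject to:
    y1 + 3y3 >= 5
    y2 + 4y3 >= 3
    y1, y2, y3 >= 0

Solving the primal: x* = (5, 1).
  primal value c^T x* = 28.
Solving the dual: y* = (2.75, 0, 0.75).
  dual value b^T y* = 28.
Strong duality: c^T x* = b^T y*. Confirmed.

28


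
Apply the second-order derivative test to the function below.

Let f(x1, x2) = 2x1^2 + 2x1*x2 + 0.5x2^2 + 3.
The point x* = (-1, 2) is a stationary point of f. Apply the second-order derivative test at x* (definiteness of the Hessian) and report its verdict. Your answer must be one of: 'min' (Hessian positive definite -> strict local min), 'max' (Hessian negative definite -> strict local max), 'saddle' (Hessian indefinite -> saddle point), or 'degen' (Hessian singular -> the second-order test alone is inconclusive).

Compute the Hessian H = grad^2 f:
  H = [[4, 2], [2, 1]]
Verify stationarity: grad f(x*) = H x* + g = (0, 0).
Eigenvalues of H: 0, 5.
H has a zero eigenvalue (singular; positive semidefinite but not definite), so H is neither positive definite, negative definite, nor indefinite. The second-order test alone is inconclusive -> degen.
(Indeed, f is constant along the null direction of H through x*, so x* is not a strict local extremum.)

degen


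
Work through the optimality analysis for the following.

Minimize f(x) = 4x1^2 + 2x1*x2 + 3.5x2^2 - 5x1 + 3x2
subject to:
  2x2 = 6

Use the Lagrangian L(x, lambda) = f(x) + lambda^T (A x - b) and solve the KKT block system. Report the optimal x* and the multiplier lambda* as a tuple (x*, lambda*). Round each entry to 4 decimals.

Form the Lagrangian:
  L(x, lambda) = (1/2) x^T Q x + c^T x + lambda^T (A x - b)
Stationarity (grad_x L = 0): Q x + c + A^T lambda = 0.
Primal feasibility: A x = b.

This gives the KKT block system:
  [ Q   A^T ] [ x     ]   [-c ]
  [ A    0  ] [ lambda ] = [ b ]

Solving the linear system:
  x*      = (-0.125, 3)
  lambda* = (-11.875)
  f(x*)   = 40.4375

x* = (-0.125, 3), lambda* = (-11.875)


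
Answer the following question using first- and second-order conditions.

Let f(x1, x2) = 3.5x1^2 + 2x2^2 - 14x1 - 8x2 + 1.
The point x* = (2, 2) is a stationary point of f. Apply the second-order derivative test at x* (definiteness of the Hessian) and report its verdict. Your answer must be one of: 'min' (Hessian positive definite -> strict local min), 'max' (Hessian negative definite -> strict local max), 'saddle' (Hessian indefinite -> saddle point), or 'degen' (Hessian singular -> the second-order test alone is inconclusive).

Compute the Hessian H = grad^2 f:
  H = [[7, 0], [0, 4]]
Verify stationarity: grad f(x*) = H x* + g = (0, 0).
Eigenvalues of H: 4, 7.
Both eigenvalues > 0, so H is positive definite -> x* is a strict local min.

min


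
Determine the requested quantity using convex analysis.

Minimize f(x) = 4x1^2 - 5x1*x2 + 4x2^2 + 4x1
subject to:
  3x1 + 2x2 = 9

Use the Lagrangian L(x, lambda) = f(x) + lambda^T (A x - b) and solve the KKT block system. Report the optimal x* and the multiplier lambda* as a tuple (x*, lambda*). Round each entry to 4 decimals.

Form the Lagrangian:
  L(x, lambda) = (1/2) x^T Q x + c^T x + lambda^T (A x - b)
Stationarity (grad_x L = 0): Q x + c + A^T lambda = 0.
Primal feasibility: A x = b.

This gives the KKT block system:
  [ Q   A^T ] [ x     ]   [-c ]
  [ A    0  ] [ lambda ] = [ b ]

Solving the linear system:
  x*      = (1.7683, 1.8476)
  lambda* = (-2.9695)
  f(x*)   = 16.8994

x* = (1.7683, 1.8476), lambda* = (-2.9695)


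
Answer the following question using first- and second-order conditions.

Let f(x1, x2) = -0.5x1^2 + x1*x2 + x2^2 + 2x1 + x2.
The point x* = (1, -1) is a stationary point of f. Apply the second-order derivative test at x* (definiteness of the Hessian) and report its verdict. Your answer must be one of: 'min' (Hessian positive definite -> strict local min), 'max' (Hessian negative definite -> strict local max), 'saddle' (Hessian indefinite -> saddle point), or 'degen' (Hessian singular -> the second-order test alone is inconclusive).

Compute the Hessian H = grad^2 f:
  H = [[-1, 1], [1, 2]]
Verify stationarity: grad f(x*) = H x* + g = (0, 0).
Eigenvalues of H: -1.3028, 2.3028.
Eigenvalues have mixed signs, so H is indefinite -> x* is a saddle point.

saddle


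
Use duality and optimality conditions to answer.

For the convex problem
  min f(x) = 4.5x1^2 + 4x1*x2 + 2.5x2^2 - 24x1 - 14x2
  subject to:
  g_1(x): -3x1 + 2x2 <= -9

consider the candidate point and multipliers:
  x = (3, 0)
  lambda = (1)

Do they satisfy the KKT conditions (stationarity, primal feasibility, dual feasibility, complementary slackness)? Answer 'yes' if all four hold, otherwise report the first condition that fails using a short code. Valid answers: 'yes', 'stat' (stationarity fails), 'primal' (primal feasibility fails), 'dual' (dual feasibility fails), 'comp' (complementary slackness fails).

Gradient of f: grad f(x) = Q x + c = (3, -2)
Constraint values g_i(x) = a_i^T x - b_i:
  g_1((3, 0)) = 0
Stationarity residual: grad f(x) + sum_i lambda_i a_i = (0, 0)
  -> stationarity OK
Primal feasibility (all g_i <= 0): OK
Dual feasibility (all lambda_i >= 0): OK
Complementary slackness (lambda_i * g_i(x) = 0 for all i): OK

Verdict: yes, KKT holds.

yes


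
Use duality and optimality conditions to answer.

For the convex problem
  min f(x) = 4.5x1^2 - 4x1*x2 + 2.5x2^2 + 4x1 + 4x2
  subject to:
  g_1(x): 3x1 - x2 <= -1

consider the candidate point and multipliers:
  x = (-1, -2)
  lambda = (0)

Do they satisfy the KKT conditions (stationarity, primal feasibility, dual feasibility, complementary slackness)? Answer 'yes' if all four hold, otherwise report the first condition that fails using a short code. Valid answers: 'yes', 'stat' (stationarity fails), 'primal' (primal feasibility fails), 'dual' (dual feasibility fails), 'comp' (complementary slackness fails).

Gradient of f: grad f(x) = Q x + c = (3, -2)
Constraint values g_i(x) = a_i^T x - b_i:
  g_1((-1, -2)) = 0
Stationarity residual: grad f(x) + sum_i lambda_i a_i = (3, -2)
  -> stationarity FAILS
Primal feasibility (all g_i <= 0): OK
Dual feasibility (all lambda_i >= 0): OK
Complementary slackness (lambda_i * g_i(x) = 0 for all i): OK

Verdict: the first failing condition is stationarity -> stat.

stat


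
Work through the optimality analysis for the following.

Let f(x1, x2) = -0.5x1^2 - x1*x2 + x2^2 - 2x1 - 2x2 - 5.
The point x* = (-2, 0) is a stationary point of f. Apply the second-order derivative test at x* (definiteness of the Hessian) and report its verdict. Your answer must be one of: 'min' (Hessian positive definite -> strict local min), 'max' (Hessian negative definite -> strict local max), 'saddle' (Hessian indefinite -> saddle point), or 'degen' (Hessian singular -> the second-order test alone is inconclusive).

Compute the Hessian H = grad^2 f:
  H = [[-1, -1], [-1, 2]]
Verify stationarity: grad f(x*) = H x* + g = (0, 0).
Eigenvalues of H: -1.3028, 2.3028.
Eigenvalues have mixed signs, so H is indefinite -> x* is a saddle point.

saddle


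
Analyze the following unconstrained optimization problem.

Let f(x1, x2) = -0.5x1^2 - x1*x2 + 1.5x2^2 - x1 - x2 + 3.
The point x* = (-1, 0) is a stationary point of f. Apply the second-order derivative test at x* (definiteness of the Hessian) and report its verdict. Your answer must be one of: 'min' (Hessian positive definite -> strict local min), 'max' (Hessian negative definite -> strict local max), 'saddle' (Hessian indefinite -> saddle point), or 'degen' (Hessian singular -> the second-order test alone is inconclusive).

Compute the Hessian H = grad^2 f:
  H = [[-1, -1], [-1, 3]]
Verify stationarity: grad f(x*) = H x* + g = (0, 0).
Eigenvalues of H: -1.2361, 3.2361.
Eigenvalues have mixed signs, so H is indefinite -> x* is a saddle point.

saddle


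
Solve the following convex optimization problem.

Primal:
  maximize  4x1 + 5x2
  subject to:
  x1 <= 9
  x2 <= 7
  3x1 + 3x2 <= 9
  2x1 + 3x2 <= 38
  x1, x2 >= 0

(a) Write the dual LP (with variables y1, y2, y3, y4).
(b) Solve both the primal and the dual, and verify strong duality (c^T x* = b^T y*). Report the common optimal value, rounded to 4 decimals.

The standard primal-dual pair for 'max c^T x s.t. A x <= b, x >= 0' is:
  Dual:  min b^T y  s.t.  A^T y >= c,  y >= 0.

So the dual LP is:
  minimize  9y1 + 7y2 + 9y3 + 38y4
  subject to:
    y1 + 3y3 + 2y4 >= 4
    y2 + 3y3 + 3y4 >= 5
    y1, y2, y3, y4 >= 0

Solving the primal: x* = (0, 3).
  primal value c^T x* = 15.
Solving the dual: y* = (0, 0, 1.6667, 0).
  dual value b^T y* = 15.
Strong duality: c^T x* = b^T y*. Confirmed.

15


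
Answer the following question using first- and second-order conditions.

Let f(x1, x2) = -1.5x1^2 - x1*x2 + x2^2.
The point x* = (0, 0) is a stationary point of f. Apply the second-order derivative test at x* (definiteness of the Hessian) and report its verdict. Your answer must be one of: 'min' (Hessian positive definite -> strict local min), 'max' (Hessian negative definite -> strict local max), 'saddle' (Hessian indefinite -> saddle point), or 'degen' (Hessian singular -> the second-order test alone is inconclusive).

Compute the Hessian H = grad^2 f:
  H = [[-3, -1], [-1, 2]]
Verify stationarity: grad f(x*) = H x* + g = (0, 0).
Eigenvalues of H: -3.1926, 2.1926.
Eigenvalues have mixed signs, so H is indefinite -> x* is a saddle point.

saddle
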